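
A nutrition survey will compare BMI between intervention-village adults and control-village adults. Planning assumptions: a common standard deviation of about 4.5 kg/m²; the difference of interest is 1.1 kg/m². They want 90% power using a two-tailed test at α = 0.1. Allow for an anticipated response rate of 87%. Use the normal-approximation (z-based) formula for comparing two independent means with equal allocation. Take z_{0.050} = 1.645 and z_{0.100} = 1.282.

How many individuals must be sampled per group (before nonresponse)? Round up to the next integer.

n = 330 per group

n = (z_{α/2} + z_β)² · (σ₁² + σ₂²) / δ²
  = (1.645 + 1.282)² · (2·4.5² = 40.5) / 1.1²
  = 8.5673 · 40.5 / 1.21
  = 286.76
Adjust for 87% response: 286.76 / 0.87 = 329.61.
Round up → n = 330 per group.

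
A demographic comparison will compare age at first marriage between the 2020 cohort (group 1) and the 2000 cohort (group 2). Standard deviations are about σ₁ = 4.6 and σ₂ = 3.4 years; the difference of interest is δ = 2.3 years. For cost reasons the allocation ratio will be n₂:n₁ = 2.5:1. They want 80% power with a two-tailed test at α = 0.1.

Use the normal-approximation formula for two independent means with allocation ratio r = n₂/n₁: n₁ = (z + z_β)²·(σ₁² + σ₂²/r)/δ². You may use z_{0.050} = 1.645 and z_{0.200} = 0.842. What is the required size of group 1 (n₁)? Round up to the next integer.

n₁ = 31

n₁ = (z_{α/2} + z_β)² · (σ₁² + σ₂²/r) / δ²
   = (1.645 + 0.842)² · (4.6² + 3.4²/2.5) / 2.3²
   = 6.1852 · (21.16 + 4.624) / 5.29
   = 6.1852 · 25.784 / 5.29
   = 30.15
Round up → n₁ = 31; n₂ = r·n₁ = 2.5 × 31 = 78.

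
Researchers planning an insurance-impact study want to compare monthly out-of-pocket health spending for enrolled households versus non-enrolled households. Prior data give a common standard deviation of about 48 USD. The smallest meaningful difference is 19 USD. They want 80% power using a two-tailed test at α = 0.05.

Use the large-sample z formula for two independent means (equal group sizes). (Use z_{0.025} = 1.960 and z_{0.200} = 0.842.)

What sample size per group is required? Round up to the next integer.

n = (z_{α/2} + z_β)² · (σ₁² + σ₂²) / δ²
  = (1.960 + 0.842)² · (2·48² = 4608) / 19²
  = 7.8512 · 4608 / 361
  = 100.22
Round up → n = 101 per group.

n = 101 per group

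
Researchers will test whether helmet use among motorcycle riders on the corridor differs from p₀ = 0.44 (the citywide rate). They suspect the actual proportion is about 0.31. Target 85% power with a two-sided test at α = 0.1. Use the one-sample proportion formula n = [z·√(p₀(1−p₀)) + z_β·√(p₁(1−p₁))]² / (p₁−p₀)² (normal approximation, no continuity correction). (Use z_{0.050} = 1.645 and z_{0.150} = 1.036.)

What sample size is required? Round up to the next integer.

n = [z_{α/2}·√(p₀q₀) + z_β·√(p₁q₁)]² / (p₁ − p₀)²
  = [1.645·√(0.44·0.56) + 1.036·√(0.31·0.69)]² / (-0.13)²
  = [1.645·0.4964 + 1.036·0.4625]² / 0.0169
  = [1.2957]² / 0.0169
  = 99.34
Round up → n = 100.

n = 100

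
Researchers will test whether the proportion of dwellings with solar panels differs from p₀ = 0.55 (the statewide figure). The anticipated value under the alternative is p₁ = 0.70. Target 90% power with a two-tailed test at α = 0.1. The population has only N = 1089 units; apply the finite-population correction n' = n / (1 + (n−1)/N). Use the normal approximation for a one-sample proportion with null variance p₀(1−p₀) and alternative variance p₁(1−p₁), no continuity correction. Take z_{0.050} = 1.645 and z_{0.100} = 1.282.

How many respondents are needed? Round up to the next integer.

n = [z_{α/2}·√(p₀q₀) + z_β·√(p₁q₁)]² / (p₁ − p₀)²
  = [1.645·√(0.55·0.45) + 1.282·√(0.70·0.30)]² / (0.15)²
  = [1.645·0.4975 + 1.282·0.4583]² / 0.0225
  = [1.4059]² / 0.0225
  = 87.84
Finite-population correction (N = 1089): 87.84 / (1 + (87.84 − 1)/1089) = 81.35.
Round up → n = 82.

n = 82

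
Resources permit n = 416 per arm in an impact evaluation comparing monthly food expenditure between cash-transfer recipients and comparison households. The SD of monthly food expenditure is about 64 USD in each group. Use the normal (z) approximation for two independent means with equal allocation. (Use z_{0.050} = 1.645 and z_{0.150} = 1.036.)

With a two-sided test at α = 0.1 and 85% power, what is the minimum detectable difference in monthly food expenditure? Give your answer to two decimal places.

δ = (z_{α/2} + z_β) · √((σ₁²+σ₂²)/n)
  = (1.645 + 1.036) · √(8192/416)
  = 2.681 · √19.6923
  = 2.681 · 4.4376
  = 11.8972

Minimum detectable difference ≈ 11.90 USD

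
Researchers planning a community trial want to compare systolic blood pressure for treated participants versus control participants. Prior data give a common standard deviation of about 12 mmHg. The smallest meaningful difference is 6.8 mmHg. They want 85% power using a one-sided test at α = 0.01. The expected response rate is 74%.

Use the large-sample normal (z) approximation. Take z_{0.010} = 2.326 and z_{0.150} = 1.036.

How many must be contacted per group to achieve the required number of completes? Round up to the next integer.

n = 96 per group

n = (z_α + z_β)² · (σ₁² + σ₂²) / δ²
  = (2.326 + 1.036)² · (2·12² = 288) / 6.8²
  = 11.3030 · 288 / 46.24
  = 70.40
Adjust for 74% response: 70.40 / 0.74 = 95.13.
Round up → n = 96 per group.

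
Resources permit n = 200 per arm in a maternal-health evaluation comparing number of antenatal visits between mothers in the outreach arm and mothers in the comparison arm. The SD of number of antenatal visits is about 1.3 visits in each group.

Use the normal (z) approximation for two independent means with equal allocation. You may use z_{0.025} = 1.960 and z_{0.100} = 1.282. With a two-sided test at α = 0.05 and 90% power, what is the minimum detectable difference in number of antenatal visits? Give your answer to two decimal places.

Minimum detectable difference ≈ 0.42 visits

δ = (z_{α/2} + z_β) · √((σ₁²+σ₂²)/n)
  = (1.960 + 1.282) · √(3.38/200)
  = 3.242 · √0.0169
  = 3.242 · 0.1300
  = 0.4215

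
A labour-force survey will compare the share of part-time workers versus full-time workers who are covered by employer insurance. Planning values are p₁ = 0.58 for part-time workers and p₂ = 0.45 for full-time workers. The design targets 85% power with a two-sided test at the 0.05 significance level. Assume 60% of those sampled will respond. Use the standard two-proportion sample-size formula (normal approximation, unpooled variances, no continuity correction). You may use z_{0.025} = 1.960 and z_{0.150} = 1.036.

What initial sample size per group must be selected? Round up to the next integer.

n = (z_{α/2} + z_β)² · [p₁(1−p₁) + p₂(1−p₂)] / (p₁ − p₂)²
  = (1.960 + 1.036)² · (0.58·0.42 + 0.45·0.55) / (0.13)²
  = (2.996)² · (0.2436 + 0.2475) / 0.0169
  = 8.9760 · 0.4911 / 0.0169
  = 260.84
Adjust for 60% response: 260.84 / 0.60 = 434.73.
Round up → n = 435 per group.

n = 435 per group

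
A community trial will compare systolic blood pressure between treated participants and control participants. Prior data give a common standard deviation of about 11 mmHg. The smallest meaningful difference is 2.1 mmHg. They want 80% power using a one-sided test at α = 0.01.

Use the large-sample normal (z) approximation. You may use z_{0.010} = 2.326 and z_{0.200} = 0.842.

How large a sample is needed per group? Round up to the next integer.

n = (z_α + z_β)² · (σ₁² + σ₂²) / δ²
  = (2.326 + 0.842)² · (2·11² = 242) / 2.1²
  = 10.0362 · 242 / 4.41
  = 550.74
Round up → n = 551 per group.

n = 551 per group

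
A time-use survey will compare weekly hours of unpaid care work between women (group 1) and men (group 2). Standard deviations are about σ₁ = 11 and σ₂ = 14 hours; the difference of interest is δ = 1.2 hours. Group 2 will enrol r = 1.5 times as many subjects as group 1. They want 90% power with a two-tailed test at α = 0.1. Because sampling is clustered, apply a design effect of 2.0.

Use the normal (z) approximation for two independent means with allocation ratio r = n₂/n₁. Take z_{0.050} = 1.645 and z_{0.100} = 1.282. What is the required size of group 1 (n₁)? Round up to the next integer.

n₁ = 2995

n₁ = (z_{α/2} + z_β)² · (σ₁² + σ₂²/r) / δ²
   = (1.645 + 1.282)² · (11² + 14²/1.5) / 1.2²
   = 8.5673 · (121 + 130.6667) / 1.44
   = 8.5673 · 251.6667 / 1.44
   = 1497.30
Design effect: 2.0 × 1497.30 = 2994.60.
Round up → n₁ = 2995; n₂ = r·n₁ = 1.5 × 2995 = 4493.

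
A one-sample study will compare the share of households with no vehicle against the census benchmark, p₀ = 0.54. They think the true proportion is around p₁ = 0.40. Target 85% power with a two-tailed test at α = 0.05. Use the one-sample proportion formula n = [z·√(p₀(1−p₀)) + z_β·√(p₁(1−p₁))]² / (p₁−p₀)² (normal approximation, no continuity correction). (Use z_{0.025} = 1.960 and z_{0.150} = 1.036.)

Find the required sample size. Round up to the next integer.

n = 113

n = [z_{α/2}·√(p₀q₀) + z_β·√(p₁q₁)]² / (p₁ − p₀)²
  = [1.960·√(0.54·0.46) + 1.036·√(0.40·0.60)]² / (-0.14)²
  = [1.960·0.4984 + 1.036·0.4899]² / 0.0196
  = [1.4844]² / 0.0196
  = 112.42
Round up → n = 113.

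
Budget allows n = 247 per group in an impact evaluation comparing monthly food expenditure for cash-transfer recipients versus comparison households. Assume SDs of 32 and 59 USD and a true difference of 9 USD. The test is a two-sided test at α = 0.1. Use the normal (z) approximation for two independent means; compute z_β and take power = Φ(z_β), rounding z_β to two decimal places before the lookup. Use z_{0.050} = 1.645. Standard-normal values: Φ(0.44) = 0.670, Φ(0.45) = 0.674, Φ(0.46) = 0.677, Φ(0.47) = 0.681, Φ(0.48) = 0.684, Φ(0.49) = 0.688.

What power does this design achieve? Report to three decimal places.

Power ≈ 0.677

z_β = δ·√(n/(σ₁²+σ₂²)) − z_{α/2}
    = 9 · √(247/4505) − 1.645
    = 9 · 0.23415 − 1.645
    = 2.1074 − 1.645 = 0.4624 → 0.46
Power = Φ(0.46) = 0.677.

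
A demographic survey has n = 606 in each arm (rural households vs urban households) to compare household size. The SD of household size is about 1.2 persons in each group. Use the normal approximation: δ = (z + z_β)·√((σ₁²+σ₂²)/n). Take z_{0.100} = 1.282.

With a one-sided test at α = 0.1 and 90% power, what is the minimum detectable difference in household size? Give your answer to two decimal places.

δ = (z_α + z_β) · √((σ₁²+σ₂²)/n)
  = (1.282 + 1.282) · √(2.88/606)
  = 2.564 · √0.00475
  = 2.564 · 0.0689
  = 0.1768

Minimum detectable difference ≈ 0.18 persons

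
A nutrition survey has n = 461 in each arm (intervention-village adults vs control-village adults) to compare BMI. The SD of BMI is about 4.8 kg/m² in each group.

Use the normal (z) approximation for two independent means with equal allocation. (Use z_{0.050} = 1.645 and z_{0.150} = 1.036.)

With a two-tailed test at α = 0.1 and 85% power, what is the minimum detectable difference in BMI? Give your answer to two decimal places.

δ = (z_{α/2} + z_β) · √((σ₁²+σ₂²)/n)
  = (1.645 + 1.036) · √(46.08/461)
  = 2.681 · √0.09996
  = 2.681 · 0.3162
  = 0.8476

Minimum detectable difference ≈ 0.85 kg/m²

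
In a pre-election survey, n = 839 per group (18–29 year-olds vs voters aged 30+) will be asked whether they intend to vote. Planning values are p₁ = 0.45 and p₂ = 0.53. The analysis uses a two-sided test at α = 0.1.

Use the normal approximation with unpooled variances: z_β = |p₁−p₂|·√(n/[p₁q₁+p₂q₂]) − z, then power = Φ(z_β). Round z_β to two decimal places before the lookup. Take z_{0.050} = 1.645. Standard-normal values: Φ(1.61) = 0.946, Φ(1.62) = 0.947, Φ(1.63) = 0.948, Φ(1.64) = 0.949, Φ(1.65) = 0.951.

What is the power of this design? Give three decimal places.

Power ≈ 0.949

z_β = |p₁−p₂|·√(n/[p₁q₁+p₂q₂]) − z_{α/2}
    = 0.08 · √(839/0.4966) − 1.645
    = 0.08 · 41.1034 − 1.645
    = 3.2883 − 1.645 = 1.6433 → 1.64
Power = Φ(1.64) = 0.949.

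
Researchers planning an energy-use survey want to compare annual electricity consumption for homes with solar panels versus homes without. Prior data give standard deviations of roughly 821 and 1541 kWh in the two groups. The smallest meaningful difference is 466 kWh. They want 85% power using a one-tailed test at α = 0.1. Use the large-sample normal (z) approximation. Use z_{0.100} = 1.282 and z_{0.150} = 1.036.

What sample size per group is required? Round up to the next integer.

n = 76 per group

n = (z_α + z_β)² · (σ₁² + σ₂²) / δ²
  = (1.282 + 1.036)² · (821² + 1541² = 3048722) / 466²
  = 5.3731 · 3048722 / 217156
  = 75.43
Round up → n = 76 per group.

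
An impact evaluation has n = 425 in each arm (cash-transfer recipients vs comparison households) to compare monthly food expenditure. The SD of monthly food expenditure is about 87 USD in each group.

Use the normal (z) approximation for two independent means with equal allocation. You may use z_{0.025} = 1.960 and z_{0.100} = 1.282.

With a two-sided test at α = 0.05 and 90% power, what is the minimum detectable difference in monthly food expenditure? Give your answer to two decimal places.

Minimum detectable difference ≈ 19.35 USD

δ = (z_{α/2} + z_β) · √((σ₁²+σ₂²)/n)
  = (1.960 + 1.282) · √(15138/425)
  = 3.242 · √35.6188
  = 3.242 · 5.9682
  = 19.3487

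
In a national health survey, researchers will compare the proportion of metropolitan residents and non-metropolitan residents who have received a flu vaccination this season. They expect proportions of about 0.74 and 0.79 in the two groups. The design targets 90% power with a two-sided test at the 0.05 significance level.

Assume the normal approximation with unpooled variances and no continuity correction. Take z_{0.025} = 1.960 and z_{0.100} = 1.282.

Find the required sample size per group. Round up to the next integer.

n = 1507 per group

n = (z_{α/2} + z_β)² · [p₁(1−p₁) + p₂(1−p₂)] / (p₁ − p₂)²
  = (1.960 + 1.282)² · (0.74·0.26 + 0.79·0.21) / (-0.05)²
  = (3.242)² · (0.1924 + 0.1659) / 0.0025
  = 10.5106 · 0.3583 / 0.0025
  = 1506.37
Round up → n = 1507 per group.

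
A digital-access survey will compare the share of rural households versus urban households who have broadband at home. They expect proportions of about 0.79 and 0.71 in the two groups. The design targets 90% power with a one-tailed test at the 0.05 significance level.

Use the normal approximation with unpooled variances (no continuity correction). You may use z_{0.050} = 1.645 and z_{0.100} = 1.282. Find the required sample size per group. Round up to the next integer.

n = 498 per group

n = (z_α + z_β)² · [p₁(1−p₁) + p₂(1−p₂)] / (p₁ − p₂)²
  = (1.645 + 1.282)² · (0.79·0.21 + 0.71·0.29) / (0.08)²
  = (2.927)² · (0.1659 + 0.2059) / 0.0064
  = 8.5673 · 0.3718 / 0.0064
  = 497.71
Round up → n = 498 per group.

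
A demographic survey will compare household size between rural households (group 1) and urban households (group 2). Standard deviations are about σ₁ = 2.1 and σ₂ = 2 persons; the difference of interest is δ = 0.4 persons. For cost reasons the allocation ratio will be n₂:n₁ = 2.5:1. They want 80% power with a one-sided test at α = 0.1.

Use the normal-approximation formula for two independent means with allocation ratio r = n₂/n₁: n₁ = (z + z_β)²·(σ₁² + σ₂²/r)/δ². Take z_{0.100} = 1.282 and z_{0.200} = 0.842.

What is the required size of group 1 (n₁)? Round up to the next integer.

n₁ = 170

n₁ = (z_α + z_β)² · (σ₁² + σ₂²/r) / δ²
   = (1.282 + 0.842)² · (2.1² + 2²/2.5) / 0.4²
   = 4.5114 · (4.41 + 1.6) / 0.16
   = 4.5114 · 6.01 / 0.16
   = 169.46
Round up → n₁ = 170; n₂ = r·n₁ = 2.5 × 170 = 425.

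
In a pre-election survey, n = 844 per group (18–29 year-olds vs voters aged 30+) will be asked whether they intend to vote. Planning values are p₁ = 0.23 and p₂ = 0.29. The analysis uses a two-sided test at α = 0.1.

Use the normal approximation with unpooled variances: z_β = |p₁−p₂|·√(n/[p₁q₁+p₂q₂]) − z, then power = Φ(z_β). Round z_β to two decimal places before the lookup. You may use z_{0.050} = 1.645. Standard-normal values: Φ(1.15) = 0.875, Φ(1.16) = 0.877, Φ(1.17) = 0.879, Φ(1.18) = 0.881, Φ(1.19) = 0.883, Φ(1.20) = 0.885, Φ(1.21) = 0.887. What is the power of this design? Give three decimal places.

Power ≈ 0.879

z_β = |p₁−p₂|·√(n/[p₁q₁+p₂q₂]) − z_{α/2}
    = 0.06 · √(844/0.3830) − 1.645
    = 0.06 · 46.9431 − 1.645
    = 2.8166 − 1.645 = 1.1716 → 1.17
Power = Φ(1.17) = 0.879.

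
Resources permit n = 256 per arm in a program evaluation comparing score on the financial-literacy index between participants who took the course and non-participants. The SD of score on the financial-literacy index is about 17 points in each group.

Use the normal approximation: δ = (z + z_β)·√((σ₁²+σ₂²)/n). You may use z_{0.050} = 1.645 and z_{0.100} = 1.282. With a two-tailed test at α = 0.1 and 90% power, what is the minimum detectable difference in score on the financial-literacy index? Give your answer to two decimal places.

Minimum detectable difference ≈ 4.40 points

δ = (z_{α/2} + z_β) · √((σ₁²+σ₂²)/n)
  = (1.645 + 1.282) · √(578/256)
  = 2.927 · √2.2578
  = 2.927 · 1.5026
  = 4.3981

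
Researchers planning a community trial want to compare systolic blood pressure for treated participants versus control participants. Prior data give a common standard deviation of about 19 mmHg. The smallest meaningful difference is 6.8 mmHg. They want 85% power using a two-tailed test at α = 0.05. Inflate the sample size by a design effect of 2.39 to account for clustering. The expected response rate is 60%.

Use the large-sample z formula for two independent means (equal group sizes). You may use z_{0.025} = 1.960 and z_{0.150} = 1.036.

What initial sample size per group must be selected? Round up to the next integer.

n = (z_{α/2} + z_β)² · (σ₁² + σ₂²) / δ²
  = (1.960 + 1.036)² · (2·19² = 722) / 6.8²
  = 8.9760 · 722 / 46.24
  = 140.15
Design effect: 2.39 × 140.15 = 334.97.
Adjust for 60% response: 334.97 / 0.60 = 558.28.
Round up → n = 559 per group.

n = 559 per group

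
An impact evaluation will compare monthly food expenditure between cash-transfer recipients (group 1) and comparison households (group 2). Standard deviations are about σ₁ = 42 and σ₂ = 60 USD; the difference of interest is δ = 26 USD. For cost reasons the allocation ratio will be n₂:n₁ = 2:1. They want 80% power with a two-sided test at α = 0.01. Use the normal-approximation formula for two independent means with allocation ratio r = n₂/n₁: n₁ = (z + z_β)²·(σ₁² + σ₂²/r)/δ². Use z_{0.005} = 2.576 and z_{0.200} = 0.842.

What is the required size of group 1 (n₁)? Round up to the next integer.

n₁ = (z_{α/2} + z_β)² · (σ₁² + σ₂²/r) / δ²
   = (2.576 + 0.842)² · (42² + 60²/2) / 26²
   = 11.6827 · (1764 + 1800) / 676
   = 11.6827 · 3564 / 676
   = 61.59
Round up → n₁ = 62; n₂ = r·n₁ = 2 × 62 = 124.

n₁ = 62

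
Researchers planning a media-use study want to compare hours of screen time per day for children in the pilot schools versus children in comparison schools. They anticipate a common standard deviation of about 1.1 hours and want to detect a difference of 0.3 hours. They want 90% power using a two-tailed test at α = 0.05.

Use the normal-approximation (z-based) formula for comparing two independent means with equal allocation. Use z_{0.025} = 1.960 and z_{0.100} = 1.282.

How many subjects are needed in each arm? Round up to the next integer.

n = 283 per group

n = (z_{α/2} + z_β)² · (σ₁² + σ₂²) / δ²
  = (1.960 + 1.282)² · (2·1.1² = 2.42) / 0.3²
  = 10.5106 · 2.42 / 0.09
  = 282.62
Round up → n = 283 per group.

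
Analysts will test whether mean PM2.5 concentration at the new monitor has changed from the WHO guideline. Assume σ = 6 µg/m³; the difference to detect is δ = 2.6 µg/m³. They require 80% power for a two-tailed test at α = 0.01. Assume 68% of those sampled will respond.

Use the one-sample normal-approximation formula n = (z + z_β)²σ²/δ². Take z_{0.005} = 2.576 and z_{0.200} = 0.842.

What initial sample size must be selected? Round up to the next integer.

n = 92

n = (z_{α/2} + z_β)² · σ² / δ²
  = (2.576 + 0.842)² · 6² / 2.6²
  = 11.6827 · 36 / 6.76
  = 62.22
Adjust for 68% response: 62.22 / 0.68 = 91.49.
Round up → n = 92.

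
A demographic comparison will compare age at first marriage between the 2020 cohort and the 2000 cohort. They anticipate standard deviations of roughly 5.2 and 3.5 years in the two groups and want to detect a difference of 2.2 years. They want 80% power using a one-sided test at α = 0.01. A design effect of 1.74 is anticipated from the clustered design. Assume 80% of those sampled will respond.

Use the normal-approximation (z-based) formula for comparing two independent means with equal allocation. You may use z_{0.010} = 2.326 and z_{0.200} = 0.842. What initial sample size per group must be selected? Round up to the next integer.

n = (z_α + z_β)² · (σ₁² + σ₂²) / δ²
  = (2.326 + 0.842)² · (5.2² + 3.5² = 39.29) / 2.2²
  = 10.0362 · 39.29 / 4.84
  = 81.47
Design effect: 1.74 × 81.47 = 141.76.
Adjust for 80% response: 141.76 / 0.80 = 177.20.
Round up → n = 178 per group.

n = 178 per group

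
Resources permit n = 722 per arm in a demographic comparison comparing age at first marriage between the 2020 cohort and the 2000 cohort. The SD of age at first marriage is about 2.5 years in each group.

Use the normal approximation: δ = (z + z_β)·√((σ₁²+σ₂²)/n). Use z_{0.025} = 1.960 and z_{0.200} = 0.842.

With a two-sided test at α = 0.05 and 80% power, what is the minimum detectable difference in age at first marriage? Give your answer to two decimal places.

Minimum detectable difference ≈ 0.37 years

δ = (z_{α/2} + z_β) · √((σ₁²+σ₂²)/n)
  = (1.960 + 0.842) · √(12.5/722)
  = 2.802 · √0.01731
  = 2.802 · 0.1316
  = 0.3687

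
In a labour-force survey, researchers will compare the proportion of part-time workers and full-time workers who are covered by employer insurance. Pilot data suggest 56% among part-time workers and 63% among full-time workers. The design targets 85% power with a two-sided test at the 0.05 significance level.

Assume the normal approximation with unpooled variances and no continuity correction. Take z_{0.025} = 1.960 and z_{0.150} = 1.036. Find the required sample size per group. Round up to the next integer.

n = 879 per group

n = (z_{α/2} + z_β)² · [p₁(1−p₁) + p₂(1−p₂)] / (p₁ − p₂)²
  = (1.960 + 1.036)² · (0.56·0.44 + 0.63·0.37) / (-0.07)²
  = (2.996)² · (0.2464 + 0.2331) / 0.0049
  = 8.9760 · 0.4795 / 0.0049
  = 878.37
Round up → n = 879 per group.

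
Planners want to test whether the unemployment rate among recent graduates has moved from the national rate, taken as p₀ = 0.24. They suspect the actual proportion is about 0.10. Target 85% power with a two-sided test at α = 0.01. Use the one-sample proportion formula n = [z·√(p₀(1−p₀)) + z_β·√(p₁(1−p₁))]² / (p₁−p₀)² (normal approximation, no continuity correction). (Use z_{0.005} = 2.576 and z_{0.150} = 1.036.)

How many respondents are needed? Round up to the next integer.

n = 102

n = [z_{α/2}·√(p₀q₀) + z_β·√(p₁q₁)]² / (p₁ − p₀)²
  = [2.576·√(0.24·0.76) + 1.036·√(0.10·0.90)]² / (-0.14)²
  = [2.576·0.4271 + 1.036·0.3000]² / 0.0196
  = [1.4110]² / 0.0196
  = 101.57
Round up → n = 102.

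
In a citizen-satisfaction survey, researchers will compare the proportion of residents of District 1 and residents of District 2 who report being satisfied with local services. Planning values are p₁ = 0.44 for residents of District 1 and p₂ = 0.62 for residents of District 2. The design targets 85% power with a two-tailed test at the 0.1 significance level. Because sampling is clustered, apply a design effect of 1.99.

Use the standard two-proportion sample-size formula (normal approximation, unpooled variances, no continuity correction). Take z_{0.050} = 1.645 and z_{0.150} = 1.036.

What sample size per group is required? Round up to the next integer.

n = 213 per group

n = (z_{α/2} + z_β)² · [p₁(1−p₁) + p₂(1−p₂)] / (p₁ − p₂)²
  = (1.645 + 1.036)² · (0.44·0.56 + 0.62·0.38) / (-0.18)²
  = (2.681)² · (0.2464 + 0.2356) / 0.0324
  = 7.1878 · 0.4820 / 0.0324
  = 106.93
Design effect: 1.99 × 106.93 = 212.79.
Round up → n = 213 per group.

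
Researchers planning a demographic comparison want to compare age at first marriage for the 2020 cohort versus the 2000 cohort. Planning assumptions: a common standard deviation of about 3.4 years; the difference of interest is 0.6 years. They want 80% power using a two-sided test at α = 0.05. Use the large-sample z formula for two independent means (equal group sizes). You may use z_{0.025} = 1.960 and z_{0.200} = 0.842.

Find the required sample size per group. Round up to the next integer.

n = (z_{α/2} + z_β)² · (σ₁² + σ₂²) / δ²
  = (1.960 + 0.842)² · (2·3.4² = 23.12) / 0.6²
  = 7.8512 · 23.12 / 0.36
  = 504.22
Round up → n = 505 per group.

n = 505 per group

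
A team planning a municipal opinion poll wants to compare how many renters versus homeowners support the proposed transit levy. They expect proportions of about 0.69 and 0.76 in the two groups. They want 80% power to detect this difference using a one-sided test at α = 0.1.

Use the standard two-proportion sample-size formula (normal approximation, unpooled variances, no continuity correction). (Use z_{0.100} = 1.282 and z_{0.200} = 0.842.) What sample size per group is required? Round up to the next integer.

n = 365 per group

n = (z_α + z_β)² · [p₁(1−p₁) + p₂(1−p₂)] / (p₁ − p₂)²
  = (1.282 + 0.842)² · (0.69·0.31 + 0.76·0.24) / (-0.07)²
  = (2.124)² · (0.2139 + 0.1824) / 0.0049
  = 4.5114 · 0.3963 / 0.0049
  = 364.87
Round up → n = 365 per group.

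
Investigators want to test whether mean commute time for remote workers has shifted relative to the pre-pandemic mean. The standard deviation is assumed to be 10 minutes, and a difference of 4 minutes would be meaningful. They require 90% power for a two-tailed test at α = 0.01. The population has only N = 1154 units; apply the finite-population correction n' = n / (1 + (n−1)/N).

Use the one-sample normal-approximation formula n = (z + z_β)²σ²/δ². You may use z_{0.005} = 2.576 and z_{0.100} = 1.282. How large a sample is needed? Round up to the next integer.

n = (z_{α/2} + z_β)² · σ² / δ²
  = (2.576 + 1.282)² · 10² / 4²
  = 14.8842 · 100 / 16
  = 93.03
Finite-population correction (N = 1154): 93.03 / (1 + (93.03 − 1)/1154) = 86.16.
Round up → n = 87.

n = 87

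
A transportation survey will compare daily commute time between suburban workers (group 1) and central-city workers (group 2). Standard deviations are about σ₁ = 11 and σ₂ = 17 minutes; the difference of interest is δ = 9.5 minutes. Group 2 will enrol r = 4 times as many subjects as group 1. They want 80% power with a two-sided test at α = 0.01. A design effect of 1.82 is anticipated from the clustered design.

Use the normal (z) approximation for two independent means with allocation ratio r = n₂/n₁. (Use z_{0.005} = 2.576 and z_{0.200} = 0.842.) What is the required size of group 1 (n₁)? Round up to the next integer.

n₁ = (z_{α/2} + z_β)² · (σ₁² + σ₂²/r) / δ²
   = (2.576 + 0.842)² · (11² + 17²/4) / 9.5²
   = 11.6827 · (121 + 72.25) / 90.25
   = 11.6827 · 193.25 / 90.25
   = 25.02
Design effect: 1.82 × 25.02 = 45.53.
Round up → n₁ = 46; n₂ = r·n₁ = 4 × 46 = 184.

n₁ = 46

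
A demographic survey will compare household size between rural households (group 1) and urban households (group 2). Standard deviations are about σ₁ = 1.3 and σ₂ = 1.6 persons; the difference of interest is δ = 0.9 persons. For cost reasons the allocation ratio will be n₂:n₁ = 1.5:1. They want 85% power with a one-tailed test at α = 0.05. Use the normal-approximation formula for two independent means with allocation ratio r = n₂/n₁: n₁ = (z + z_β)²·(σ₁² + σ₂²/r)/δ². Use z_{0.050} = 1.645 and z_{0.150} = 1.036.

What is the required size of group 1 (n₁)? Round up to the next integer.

n₁ = 31

n₁ = (z_α + z_β)² · (σ₁² + σ₂²/r) / δ²
   = (1.645 + 1.036)² · (1.3² + 1.6²/1.5) / 0.9²
   = 7.1878 · (1.69 + 1.7067) / 0.81
   = 7.1878 · 3.3967 / 0.81
   = 30.14
Round up → n₁ = 31; n₂ = r·n₁ = 1.5 × 31 = 47.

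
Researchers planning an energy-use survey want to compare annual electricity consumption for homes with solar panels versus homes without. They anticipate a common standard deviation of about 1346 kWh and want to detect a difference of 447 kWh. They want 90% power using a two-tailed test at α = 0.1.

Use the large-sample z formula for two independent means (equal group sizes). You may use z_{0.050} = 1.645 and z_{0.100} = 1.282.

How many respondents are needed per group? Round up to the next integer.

n = (z_{α/2} + z_β)² · (σ₁² + σ₂²) / δ²
  = (1.645 + 1.282)² · (2·1346² = 3623432) / 447²
  = 8.5673 · 3623432 / 199809
  = 155.36
Round up → n = 156 per group.

n = 156 per group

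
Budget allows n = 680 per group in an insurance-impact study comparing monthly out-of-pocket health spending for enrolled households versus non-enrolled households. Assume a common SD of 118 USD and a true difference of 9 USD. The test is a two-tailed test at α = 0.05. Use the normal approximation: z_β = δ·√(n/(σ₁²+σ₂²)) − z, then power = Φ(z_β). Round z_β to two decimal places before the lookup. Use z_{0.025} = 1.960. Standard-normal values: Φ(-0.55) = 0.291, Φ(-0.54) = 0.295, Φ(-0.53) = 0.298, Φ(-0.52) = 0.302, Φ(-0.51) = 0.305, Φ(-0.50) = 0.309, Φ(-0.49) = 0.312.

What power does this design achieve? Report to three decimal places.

Power ≈ 0.291

z_β = δ·√(n/(σ₁²+σ₂²)) − z_{α/2}
    = 9 · √(680/27848) − 1.960
    = 9 · 0.15626 − 1.960
    = 1.4064 − 1.960 = -0.5536 → -0.55
Power = Φ(-0.55) = 0.291.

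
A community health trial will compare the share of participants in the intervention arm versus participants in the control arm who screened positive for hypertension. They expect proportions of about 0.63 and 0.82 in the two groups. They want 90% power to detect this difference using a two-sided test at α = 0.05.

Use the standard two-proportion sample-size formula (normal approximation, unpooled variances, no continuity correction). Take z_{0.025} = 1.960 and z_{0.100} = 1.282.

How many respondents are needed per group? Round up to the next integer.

n = 111 per group

n = (z_{α/2} + z_β)² · [p₁(1−p₁) + p₂(1−p₂)] / (p₁ − p₂)²
  = (1.960 + 1.282)² · (0.63·0.37 + 0.82·0.18) / (-0.19)²
  = (3.242)² · (0.2331 + 0.1476) / 0.0361
  = 10.5106 · 0.3807 / 0.0361
  = 110.84
Round up → n = 111 per group.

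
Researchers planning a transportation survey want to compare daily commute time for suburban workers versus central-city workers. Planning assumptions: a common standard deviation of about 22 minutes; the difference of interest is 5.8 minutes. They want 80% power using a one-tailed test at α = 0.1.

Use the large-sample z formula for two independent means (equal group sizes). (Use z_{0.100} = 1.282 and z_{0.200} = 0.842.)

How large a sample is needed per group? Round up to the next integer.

n = (z_α + z_β)² · (σ₁² + σ₂²) / δ²
  = (1.282 + 0.842)² · (2·22² = 968) / 5.8²
  = 4.5114 · 968 / 33.64
  = 129.82
Round up → n = 130 per group.

n = 130 per group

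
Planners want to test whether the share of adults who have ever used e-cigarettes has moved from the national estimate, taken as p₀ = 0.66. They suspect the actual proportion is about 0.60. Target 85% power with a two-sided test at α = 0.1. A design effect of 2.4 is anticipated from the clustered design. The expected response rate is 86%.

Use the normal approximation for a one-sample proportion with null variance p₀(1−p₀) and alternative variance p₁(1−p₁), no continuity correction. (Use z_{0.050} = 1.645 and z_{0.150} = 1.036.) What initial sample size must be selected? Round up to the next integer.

n = [z_{α/2}·√(p₀q₀) + z_β·√(p₁q₁)]² / (p₁ − p₀)²
  = [1.645·√(0.66·0.34) + 1.036·√(0.60·0.40)]² / (-0.06)²
  = [1.645·0.4737 + 1.036·0.4899]² / 0.0036
  = [1.2868]² / 0.0036
  = 459.95
Design effect: 2.4 × 459.95 = 1103.88.
Adjust for 86% response: 1103.88 / 0.86 = 1283.58.
Round up → n = 1284.

n = 1284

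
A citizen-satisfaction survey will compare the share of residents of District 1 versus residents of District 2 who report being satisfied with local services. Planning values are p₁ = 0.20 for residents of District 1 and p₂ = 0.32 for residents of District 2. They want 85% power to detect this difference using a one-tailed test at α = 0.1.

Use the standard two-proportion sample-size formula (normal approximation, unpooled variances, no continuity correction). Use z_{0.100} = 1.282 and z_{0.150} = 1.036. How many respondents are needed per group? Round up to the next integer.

n = (z_α + z_β)² · [p₁(1−p₁) + p₂(1−p₂)] / (p₁ − p₂)²
  = (1.282 + 1.036)² · (0.20·0.80 + 0.32·0.68) / (-0.12)²
  = (2.318)² · (0.1600 + 0.2176) / 0.0144
  = 5.3731 · 0.3776 / 0.0144
  = 140.90
Round up → n = 141 per group.

n = 141 per group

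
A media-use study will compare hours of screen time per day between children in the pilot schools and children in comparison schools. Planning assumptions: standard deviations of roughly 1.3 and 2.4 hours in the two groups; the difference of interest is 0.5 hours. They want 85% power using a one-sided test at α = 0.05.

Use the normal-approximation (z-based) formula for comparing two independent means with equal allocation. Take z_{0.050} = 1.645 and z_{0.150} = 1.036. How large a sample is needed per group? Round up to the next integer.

n = 215 per group

n = (z_α + z_β)² · (σ₁² + σ₂²) / δ²
  = (1.645 + 1.036)² · (1.3² + 2.4² = 7.45) / 0.5²
  = 7.1878 · 7.45 / 0.25
  = 214.20
Round up → n = 215 per group.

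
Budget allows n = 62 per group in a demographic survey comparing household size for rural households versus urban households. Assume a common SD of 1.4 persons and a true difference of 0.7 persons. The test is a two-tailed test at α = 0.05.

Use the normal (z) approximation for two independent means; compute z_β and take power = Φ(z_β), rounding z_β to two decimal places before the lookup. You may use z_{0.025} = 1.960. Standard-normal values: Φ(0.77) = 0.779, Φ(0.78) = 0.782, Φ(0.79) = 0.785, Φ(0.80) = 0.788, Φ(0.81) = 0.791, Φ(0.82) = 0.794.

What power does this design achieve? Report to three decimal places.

z_β = δ·√(n/(σ₁²+σ₂²)) − z_{α/2}
    = 0.7 · √(62/3.92) − 1.960
    = 0.7 · 3.97697 − 1.960
    = 2.7839 − 1.960 = 0.8239 → 0.82
Power = Φ(0.82) = 0.794.

Power ≈ 0.794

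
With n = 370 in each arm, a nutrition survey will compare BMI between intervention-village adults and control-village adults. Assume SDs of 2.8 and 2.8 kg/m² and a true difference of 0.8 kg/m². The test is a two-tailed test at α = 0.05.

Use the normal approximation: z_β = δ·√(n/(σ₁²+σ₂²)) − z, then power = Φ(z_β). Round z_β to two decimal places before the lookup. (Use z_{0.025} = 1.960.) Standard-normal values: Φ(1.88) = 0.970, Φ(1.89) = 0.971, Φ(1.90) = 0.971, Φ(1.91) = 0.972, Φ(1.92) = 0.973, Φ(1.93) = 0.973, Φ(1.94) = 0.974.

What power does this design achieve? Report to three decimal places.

Power ≈ 0.973

z_β = δ·√(n/(σ₁²+σ₂²)) − z_{α/2}
    = 0.8 · √(370/15.68) − 1.960
    = 0.8 · 4.85767 − 1.960
    = 3.8861 − 1.960 = 1.9261 → 1.93
Power = Φ(1.93) = 0.973.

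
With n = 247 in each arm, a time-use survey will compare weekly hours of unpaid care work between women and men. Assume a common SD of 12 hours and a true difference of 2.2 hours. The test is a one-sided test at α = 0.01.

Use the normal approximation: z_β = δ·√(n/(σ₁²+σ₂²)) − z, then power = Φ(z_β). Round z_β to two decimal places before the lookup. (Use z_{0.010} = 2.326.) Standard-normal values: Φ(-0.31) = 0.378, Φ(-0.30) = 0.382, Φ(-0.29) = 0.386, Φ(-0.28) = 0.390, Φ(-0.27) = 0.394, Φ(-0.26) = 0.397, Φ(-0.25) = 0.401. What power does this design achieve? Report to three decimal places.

z_β = δ·√(n/(σ₁²+σ₂²)) − z_α
    = 2.2 · √(247/288) − 2.326
    = 2.2 · 0.92609 − 2.326
    = 2.0374 − 2.326 = -0.2886 → -0.29
Power = Φ(-0.29) = 0.386.

Power ≈ 0.386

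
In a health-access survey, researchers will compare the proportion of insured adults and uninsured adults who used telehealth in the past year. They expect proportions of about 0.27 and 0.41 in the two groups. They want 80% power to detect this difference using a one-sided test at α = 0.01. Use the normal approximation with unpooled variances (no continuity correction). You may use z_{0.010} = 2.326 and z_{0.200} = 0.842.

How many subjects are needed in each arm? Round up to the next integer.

n = (z_α + z_β)² · [p₁(1−p₁) + p₂(1−p₂)] / (p₁ − p₂)²
  = (2.326 + 0.842)² · (0.27·0.73 + 0.41·0.59) / (-0.14)²
  = (3.168)² · (0.1971 + 0.2419) / 0.0196
  = 10.0362 · 0.4390 / 0.0196
  = 224.79
Round up → n = 225 per group.

n = 225 per group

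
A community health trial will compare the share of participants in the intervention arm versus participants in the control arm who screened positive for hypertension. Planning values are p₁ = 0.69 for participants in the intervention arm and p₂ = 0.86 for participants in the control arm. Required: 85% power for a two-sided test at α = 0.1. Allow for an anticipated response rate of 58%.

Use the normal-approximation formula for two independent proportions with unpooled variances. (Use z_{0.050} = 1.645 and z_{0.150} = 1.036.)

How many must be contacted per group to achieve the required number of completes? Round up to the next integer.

n = (z_{α/2} + z_β)² · [p₁(1−p₁) + p₂(1−p₂)] / (p₁ − p₂)²
  = (1.645 + 1.036)² · (0.69·0.31 + 0.86·0.14) / (-0.17)²
  = (2.681)² · (0.2139 + 0.1204) / 0.0289
  = 7.1878 · 0.3343 / 0.0289
  = 83.14
Adjust for 58% response: 83.14 / 0.58 = 143.35.
Round up → n = 144 per group.

n = 144 per group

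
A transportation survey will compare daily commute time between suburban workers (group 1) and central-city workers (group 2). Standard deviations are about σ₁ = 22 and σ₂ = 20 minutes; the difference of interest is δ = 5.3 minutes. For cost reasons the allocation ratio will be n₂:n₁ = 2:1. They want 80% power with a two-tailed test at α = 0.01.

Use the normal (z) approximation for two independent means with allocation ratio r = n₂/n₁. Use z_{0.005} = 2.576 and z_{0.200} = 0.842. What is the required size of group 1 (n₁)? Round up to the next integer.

n₁ = (z_{α/2} + z_β)² · (σ₁² + σ₂²/r) / δ²
   = (2.576 + 0.842)² · (22² + 20²/2) / 5.3²
   = 11.6827 · (484 + 200) / 28.09
   = 11.6827 · 684 / 28.09
   = 284.48
Round up → n₁ = 285; n₂ = r·n₁ = 2 × 285 = 570.

n₁ = 285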